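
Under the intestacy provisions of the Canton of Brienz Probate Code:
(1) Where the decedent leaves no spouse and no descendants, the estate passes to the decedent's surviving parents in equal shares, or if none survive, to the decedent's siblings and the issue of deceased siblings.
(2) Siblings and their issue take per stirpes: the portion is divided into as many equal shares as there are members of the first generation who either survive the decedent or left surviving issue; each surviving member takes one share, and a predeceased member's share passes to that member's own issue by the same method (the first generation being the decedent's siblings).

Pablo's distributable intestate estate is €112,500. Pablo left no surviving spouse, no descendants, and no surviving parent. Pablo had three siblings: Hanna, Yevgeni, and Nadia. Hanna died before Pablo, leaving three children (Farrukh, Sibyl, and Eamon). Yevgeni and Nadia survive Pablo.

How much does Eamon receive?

Eamon receives €12,500.

The entire €112,500 passes to the siblings and their issue.
That amount (€112,500) is divided into 3 shares of €37,500: Yevgeni and Nadia each take €37,500; Hanna's €37,500 share passes to Hanna's issue.
Hanna's share (€37,500) is divided into 3 shares of €12,500: Farrukh, Sibyl, and Eamon each take €12,500.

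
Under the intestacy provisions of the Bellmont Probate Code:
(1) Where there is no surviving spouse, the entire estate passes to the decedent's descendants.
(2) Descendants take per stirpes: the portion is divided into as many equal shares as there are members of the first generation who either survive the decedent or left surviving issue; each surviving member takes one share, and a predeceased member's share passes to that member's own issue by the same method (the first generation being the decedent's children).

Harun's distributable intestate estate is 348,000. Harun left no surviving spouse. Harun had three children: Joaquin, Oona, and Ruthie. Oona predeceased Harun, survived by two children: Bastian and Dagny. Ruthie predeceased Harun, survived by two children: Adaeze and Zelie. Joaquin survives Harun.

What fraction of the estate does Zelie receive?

The entire 348,000 passes to the descendants.
That amount (348,000) is divided into 3 shares of 116,000: Joaquin takes 116,000; Oona's 116,000 share passes to Oona's issue; Ruthie's 116,000 share passes to Ruthie's issue.
Oona's share (116,000) is divided into 2 shares of 58,000: Bastian and Dagny each take 58,000.
Ruthie's share (116,000) is divided into 2 shares of 58,000: Adaeze and Zelie each take 58,000.

Zelie receives 1/6 of the estate.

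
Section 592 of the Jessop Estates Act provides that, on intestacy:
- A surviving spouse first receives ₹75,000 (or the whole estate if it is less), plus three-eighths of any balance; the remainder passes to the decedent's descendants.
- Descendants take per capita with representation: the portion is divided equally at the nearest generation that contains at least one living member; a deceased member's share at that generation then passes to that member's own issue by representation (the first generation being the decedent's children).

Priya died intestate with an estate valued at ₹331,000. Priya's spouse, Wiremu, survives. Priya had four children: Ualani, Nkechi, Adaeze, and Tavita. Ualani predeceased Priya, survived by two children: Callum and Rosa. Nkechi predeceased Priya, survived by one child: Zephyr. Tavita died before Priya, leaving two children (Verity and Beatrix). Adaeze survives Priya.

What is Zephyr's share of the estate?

Zephyr receives ₹40,000.

Wiremu first takes ₹75,000, leaving a balance of ₹256,000. Wiremu then takes three-eighths of the balance (₹96,000), for a total of ₹171,000. The remaining ₹160,000 passes to the descendants.
The descendants' portion (₹160,000) is divided into 4 shares of ₹40,000: Adaeze takes ₹40,000; Ualani's ₹40,000 share passes to Ualani's issue; Nkechi's ₹40,000 share passes to Nkechi's issue; Tavita's ₹40,000 share passes to Tavita's issue.
Ualani's share (₹40,000) is divided into 2 shares of ₹20,000: Callum and Rosa each take ₹20,000.
Nkechi's share (₹40,000) passes entirely to Zephyr.
Tavita's share (₹40,000) is divided into 2 shares of ₹20,000: Verity and Beatrix each take ₹20,000.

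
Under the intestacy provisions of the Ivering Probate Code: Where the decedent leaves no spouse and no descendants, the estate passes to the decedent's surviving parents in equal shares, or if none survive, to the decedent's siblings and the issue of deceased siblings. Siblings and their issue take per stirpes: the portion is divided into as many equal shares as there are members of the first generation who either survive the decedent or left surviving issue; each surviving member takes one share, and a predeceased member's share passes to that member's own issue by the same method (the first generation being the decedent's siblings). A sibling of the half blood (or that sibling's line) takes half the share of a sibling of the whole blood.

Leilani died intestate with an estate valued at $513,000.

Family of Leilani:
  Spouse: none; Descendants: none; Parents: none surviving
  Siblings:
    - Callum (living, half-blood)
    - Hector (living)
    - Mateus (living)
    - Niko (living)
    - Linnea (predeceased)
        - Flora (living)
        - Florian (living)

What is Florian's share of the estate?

The entire $513,000 passes to the siblings and their issue.
Counting each half-blood sibling's line as half a unit, there are 9/2 units in $513,000, so one unit is $114,000. Whole-blood lines (Hector, Mateus, Niko, and Linnea) take $114,000 each; half-blood lines (Callum) take $57,000 each.
Linnea's share ($114,000) is divided into 2 shares of $57,000: Flora and Florian each take $57,000.

Florian receives $57,000.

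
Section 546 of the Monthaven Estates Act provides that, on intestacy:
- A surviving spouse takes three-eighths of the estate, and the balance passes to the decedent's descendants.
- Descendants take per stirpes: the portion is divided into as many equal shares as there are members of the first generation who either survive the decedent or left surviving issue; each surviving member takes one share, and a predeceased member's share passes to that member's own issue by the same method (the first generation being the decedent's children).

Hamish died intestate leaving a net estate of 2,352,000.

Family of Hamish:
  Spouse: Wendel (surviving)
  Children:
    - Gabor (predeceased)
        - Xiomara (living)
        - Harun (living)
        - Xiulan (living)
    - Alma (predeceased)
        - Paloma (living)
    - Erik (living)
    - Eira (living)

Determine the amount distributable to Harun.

Harun receives 122,500.

Wendel takes three-eighths of 2,352,000 = 882,000. The remaining 1,470,000 passes to the descendants.
The descendants' portion (1,470,000) is divided into 4 shares of 367,500: Erik and Eira each take 367,500; Gabor's 367,500 share passes to Gabor's issue; Alma's 367,500 share passes to Alma's issue.
Gabor's share (367,500) is divided into 3 shares of 122,500: Xiomara, Harun, and Xiulan each take 122,500.
Alma's share (367,500) passes entirely to Paloma.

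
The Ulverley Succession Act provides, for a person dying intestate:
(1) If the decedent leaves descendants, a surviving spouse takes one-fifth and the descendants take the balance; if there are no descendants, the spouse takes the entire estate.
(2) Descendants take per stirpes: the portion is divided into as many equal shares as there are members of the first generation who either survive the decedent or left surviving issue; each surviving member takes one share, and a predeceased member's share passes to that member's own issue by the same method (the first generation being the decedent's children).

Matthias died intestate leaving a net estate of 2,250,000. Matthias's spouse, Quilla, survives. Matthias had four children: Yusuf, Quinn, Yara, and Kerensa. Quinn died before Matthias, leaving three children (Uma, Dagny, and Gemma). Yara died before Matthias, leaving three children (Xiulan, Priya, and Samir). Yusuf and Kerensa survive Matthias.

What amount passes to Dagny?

Quilla takes one-fifth of 2,250,000 = 450,000. The remaining 1,800,000 passes to the descendants.
The descendants' portion (1,800,000) is divided into 4 shares of 450,000: Yusuf and Kerensa each take 450,000; Quinn's 450,000 share passes to Quinn's issue; Yara's 450,000 share passes to Yara's issue.
Quinn's share (450,000) is divided into 3 shares of 150,000: Uma, Dagny, and Gemma each take 150,000.
Yara's share (450,000) is divided into 3 shares of 150,000: Xiulan, Priya, and Samir each take 150,000.

Dagny receives 150,000.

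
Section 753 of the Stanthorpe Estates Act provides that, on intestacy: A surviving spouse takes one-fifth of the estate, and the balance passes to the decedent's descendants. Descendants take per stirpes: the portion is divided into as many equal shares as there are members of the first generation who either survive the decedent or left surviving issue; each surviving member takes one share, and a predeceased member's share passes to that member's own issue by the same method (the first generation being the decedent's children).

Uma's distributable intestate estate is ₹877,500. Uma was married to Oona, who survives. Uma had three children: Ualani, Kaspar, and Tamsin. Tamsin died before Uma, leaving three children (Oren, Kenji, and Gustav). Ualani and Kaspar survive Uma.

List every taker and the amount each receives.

Oona takes one-fifth of ₹877,500 = ₹175,500. The remaining ₹702,000 passes to the descendants.
The descendants' portion (₹702,000) is divided into 3 shares of ₹234,000: Ualani and Kaspar each take ₹234,000; Tamsin's ₹234,000 share passes to Tamsin's issue.
Tamsin's share (₹234,000) is divided into 3 shares of ₹78,000: Oren, Kenji, and Gustav each take ₹78,000.

Oona: ₹175,500; Ualani: ₹234,000; Kaspar: ₹234,000; Oren: ₹78,000; Kenji: ₹78,000; Gustav: ₹78,000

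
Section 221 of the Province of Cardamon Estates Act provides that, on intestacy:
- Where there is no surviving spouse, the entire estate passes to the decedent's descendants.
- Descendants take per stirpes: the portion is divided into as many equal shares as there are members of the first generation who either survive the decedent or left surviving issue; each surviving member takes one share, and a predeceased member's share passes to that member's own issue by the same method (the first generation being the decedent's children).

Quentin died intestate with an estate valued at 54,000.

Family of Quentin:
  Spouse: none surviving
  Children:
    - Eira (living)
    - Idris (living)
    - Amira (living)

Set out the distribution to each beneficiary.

Eira: 18,000; Idris: 18,000; Amira: 18,000

The entire 54,000 passes to the descendants.
That amount (54,000) is divided into 3 shares of 18,000: Eira, Idris, and Amira each take 18,000.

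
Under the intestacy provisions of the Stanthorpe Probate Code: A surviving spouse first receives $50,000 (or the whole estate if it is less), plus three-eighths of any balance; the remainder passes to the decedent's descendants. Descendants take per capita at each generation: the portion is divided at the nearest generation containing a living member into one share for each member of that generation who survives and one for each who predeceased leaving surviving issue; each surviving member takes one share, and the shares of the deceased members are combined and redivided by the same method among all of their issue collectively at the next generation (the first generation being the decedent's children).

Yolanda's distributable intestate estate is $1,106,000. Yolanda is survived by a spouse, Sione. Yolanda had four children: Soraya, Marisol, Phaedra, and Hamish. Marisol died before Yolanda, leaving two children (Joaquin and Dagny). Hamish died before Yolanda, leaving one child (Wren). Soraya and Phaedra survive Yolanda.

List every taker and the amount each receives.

Sione: $446,000; Soraya: $165,000; Joaquin: $110,000; Dagny: $110,000; Phaedra: $165,000; Wren: $110,000

Sione first takes $50,000, leaving a balance of $1,056,000. Sione then takes three-eighths of the balance ($396,000), for a total of $446,000. The remaining $660,000 passes to the descendants.
The descendants' portion ($660,000) is divided at the children's generation into 4 shares of $165,000. Soraya and Phaedra each take $165,000. The 2 shares of the deceased (Marisol and Hamish) are combined into a pool of $330,000.
That pool ($330,000) is divided at the grandchildren's generation equally among Joaquin, Dagny, and Wren: $110,000 each.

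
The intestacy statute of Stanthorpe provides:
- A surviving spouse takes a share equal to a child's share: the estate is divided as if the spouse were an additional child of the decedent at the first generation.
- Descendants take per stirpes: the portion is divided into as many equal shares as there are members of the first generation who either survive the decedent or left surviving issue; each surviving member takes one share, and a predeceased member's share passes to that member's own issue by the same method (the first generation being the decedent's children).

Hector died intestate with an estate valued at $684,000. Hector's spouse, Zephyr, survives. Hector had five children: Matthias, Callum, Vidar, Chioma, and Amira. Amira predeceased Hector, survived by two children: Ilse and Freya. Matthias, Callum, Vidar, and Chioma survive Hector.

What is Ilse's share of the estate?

The spouse counts as an additional share at the children's level, so there are 6 primary shares of $114,000. Zephyr takes one such share ($114,000).
The children's combined portion ($570,000) is divided into 5 shares of $114,000: Matthias, Callum, Vidar, and Chioma each take $114,000; Amira's $114,000 share passes to Amira's issue.
Amira's share ($114,000) is divided into 2 shares of $57,000: Ilse and Freya each take $57,000.

Ilse receives $57,000.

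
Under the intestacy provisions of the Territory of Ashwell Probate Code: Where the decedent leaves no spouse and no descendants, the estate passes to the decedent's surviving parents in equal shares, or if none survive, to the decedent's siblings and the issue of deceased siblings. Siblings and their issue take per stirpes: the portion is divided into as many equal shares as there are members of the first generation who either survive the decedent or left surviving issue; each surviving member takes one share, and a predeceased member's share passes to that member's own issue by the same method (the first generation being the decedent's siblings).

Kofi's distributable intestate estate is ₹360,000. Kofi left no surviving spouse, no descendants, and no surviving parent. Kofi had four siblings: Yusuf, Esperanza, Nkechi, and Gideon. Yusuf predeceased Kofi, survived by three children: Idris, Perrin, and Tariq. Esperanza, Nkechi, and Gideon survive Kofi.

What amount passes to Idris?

The entire ₹360,000 passes to the siblings and their issue.
That amount (₹360,000) is divided into 4 shares of ₹90,000: Esperanza, Nkechi, and Gideon each take ₹90,000; Yusuf's ₹90,000 share passes to Yusuf's issue.
Yusuf's share (₹90,000) is divided into 3 shares of ₹30,000: Idris, Perrin, and Tariq each take ₹30,000.

Idris receives ₹30,000.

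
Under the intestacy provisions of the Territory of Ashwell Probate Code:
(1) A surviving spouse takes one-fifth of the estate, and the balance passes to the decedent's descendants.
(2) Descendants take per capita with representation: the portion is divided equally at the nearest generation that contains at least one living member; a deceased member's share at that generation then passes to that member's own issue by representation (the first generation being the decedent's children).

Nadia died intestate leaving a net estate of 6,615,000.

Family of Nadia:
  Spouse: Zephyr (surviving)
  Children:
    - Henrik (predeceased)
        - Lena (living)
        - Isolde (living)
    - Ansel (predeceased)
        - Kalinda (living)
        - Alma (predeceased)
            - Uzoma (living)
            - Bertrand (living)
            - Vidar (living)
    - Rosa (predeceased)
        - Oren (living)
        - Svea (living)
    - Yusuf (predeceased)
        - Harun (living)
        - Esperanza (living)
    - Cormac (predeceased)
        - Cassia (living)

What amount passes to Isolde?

Zephyr takes one-fifth of 6,615,000 = 1,323,000. The remaining 5,292,000 passes to the descendants.
No child survives, so the initial division is made at the grandchildren's generation.
The descendants' portion (5,292,000) is divided into 9 shares of 588,000: Lena, Isolde, Kalinda, Oren, Svea, Harun, Esperanza, and Cassia each take 588,000; Alma's 588,000 share passes to Alma's issue.
Alma's share (588,000) is divided into 3 shares of 196,000: Uzoma, Bertrand, and Vidar each take 196,000.

Isolde receives 588,000.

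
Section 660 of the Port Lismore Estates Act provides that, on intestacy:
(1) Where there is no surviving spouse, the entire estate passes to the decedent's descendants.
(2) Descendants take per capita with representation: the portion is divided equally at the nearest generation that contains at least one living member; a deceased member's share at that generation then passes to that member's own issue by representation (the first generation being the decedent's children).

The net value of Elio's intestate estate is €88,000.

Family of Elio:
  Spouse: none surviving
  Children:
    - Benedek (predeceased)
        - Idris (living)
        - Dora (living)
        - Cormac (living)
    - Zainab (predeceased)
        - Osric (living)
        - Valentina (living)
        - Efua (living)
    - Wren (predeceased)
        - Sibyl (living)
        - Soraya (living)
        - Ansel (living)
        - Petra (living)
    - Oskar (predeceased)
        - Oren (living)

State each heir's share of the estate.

The entire €88,000 passes to the descendants.
No child survives, so the initial division is made at the grandchildren's generation.
That amount (€88,000) is divided into 11 shares of €8,000: Idris, Dora, Cormac, Osric, Valentina, Efua, Sibyl, Soraya, Ansel, Petra, and Oren each take €8,000.

Idris: €8,000; Dora: €8,000; Cormac: €8,000; Osric: €8,000; Valentina: €8,000; Efua: €8,000; Sibyl: €8,000; Soraya: €8,000; Ansel: €8,000; Petra: €8,000; Oren: €8,000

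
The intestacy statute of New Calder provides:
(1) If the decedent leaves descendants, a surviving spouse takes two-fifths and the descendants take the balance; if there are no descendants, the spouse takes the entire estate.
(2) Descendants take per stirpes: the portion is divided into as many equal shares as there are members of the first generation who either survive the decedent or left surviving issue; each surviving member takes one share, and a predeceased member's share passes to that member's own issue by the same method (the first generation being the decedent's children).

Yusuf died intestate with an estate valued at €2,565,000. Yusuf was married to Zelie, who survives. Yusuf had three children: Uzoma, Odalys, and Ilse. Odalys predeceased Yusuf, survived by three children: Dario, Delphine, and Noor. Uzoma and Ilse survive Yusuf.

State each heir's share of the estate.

Zelie takes two-fifths of €2,565,000 = €1,026,000. The remaining €1,539,000 passes to the descendants.
The descendants' portion (€1,539,000) is divided into 3 shares of €513,000: Uzoma and Ilse each take €513,000; Odalys's €513,000 share passes to Odalys's issue.
Odalys's share (€513,000) is divided into 3 shares of €171,000: Dario, Delphine, and Noor each take €171,000.

Zelie: €1,026,000; Uzoma: €513,000; Dario: €171,000; Delphine: €171,000; Noor: €171,000; Ilse: €513,000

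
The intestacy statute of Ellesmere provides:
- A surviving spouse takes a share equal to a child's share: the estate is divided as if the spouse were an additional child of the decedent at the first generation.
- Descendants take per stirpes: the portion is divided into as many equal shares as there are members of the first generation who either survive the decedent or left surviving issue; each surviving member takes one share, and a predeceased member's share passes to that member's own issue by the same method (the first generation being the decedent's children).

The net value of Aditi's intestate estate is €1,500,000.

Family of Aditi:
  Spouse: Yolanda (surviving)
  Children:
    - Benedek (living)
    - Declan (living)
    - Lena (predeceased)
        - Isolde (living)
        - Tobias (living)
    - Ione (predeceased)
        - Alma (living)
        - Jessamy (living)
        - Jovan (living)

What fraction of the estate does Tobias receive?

Tobias receives 1/10 of the estate.

The spouse counts as an additional share at the children's level, so there are 5 primary shares of €300,000. Yolanda takes one such share (€300,000).
The children's combined portion (€1,200,000) is divided into 4 shares of €300,000: Benedek and Declan each take €300,000; Lena's €300,000 share passes to Lena's issue; Ione's €300,000 share passes to Ione's issue.
Lena's share (€300,000) is divided into 2 shares of €150,000: Isolde and Tobias each take €150,000.
Ione's share (€300,000) is divided into 3 shares of €100,000: Alma, Jessamy, and Jovan each take €100,000.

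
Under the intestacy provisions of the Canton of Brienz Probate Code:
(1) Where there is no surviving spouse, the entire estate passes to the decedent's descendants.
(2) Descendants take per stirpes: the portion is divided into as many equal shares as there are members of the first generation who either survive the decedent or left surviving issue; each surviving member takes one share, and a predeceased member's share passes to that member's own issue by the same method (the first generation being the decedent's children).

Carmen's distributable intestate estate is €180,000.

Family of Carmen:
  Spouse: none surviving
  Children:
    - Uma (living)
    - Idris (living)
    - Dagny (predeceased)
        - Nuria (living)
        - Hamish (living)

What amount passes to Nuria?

Nuria receives €30,000.

The entire €180,000 passes to the descendants.
That amount (€180,000) is divided into 3 shares of €60,000: Uma and Idris each take €60,000; Dagny's €60,000 share passes to Dagny's issue.
Dagny's share (€60,000) is divided into 2 shares of €30,000: Nuria and Hamish each take €30,000.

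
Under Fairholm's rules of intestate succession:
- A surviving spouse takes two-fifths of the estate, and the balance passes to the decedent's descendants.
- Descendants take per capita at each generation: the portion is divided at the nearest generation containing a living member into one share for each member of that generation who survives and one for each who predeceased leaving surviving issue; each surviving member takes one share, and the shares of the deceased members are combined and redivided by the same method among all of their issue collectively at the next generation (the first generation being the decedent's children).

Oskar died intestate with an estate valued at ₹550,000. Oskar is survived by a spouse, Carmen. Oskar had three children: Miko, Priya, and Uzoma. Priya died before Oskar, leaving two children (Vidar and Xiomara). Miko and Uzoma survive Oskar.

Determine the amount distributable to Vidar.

Vidar receives ₹55,000.

Carmen takes two-fifths of ₹550,000 = ₹220,000. The remaining ₹330,000 passes to the descendants.
The descendants' portion (₹330,000) is divided at the children's generation into 3 shares of ₹110,000. Miko and Uzoma each take ₹110,000. The remaining share for the deceased Priya (₹110,000) is carried to the next generation.
That pool (₹110,000) is divided at the grandchildren's generation equally among Vidar and Xiomara: ₹55,000 each.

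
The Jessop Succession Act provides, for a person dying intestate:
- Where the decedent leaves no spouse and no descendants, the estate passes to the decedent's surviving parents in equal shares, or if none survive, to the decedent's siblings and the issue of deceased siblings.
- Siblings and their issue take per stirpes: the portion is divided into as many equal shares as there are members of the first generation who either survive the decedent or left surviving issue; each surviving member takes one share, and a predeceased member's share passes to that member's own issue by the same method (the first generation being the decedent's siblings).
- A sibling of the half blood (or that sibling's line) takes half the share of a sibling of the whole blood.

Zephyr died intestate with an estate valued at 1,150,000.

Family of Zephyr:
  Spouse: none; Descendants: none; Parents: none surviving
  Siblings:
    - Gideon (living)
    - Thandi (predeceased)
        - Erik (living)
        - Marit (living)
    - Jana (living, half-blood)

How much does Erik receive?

The entire 1,150,000 passes to the siblings and their issue.
Counting each half-blood sibling's line as half a unit, there are 5/2 units in 1,150,000, so one unit is 460,000. Whole-blood lines (Gideon and Thandi) take 460,000 each; half-blood lines (Jana) take 230,000 each.
Thandi's share (460,000) is divided into 2 shares of 230,000: Erik and Marit each take 230,000.

Erik receives 230,000.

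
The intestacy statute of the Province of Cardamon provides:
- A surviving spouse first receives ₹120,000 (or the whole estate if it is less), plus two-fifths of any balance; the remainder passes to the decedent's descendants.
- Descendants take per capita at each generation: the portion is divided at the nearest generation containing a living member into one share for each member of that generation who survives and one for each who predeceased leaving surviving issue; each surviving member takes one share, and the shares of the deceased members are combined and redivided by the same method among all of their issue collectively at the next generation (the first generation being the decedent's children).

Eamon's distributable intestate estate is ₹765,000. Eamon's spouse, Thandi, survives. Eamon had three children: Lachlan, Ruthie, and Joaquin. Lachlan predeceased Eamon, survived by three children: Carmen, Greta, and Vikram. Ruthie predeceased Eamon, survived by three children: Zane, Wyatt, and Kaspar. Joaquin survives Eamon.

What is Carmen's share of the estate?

Thandi first takes ₹120,000, leaving a balance of ₹645,000. Thandi then takes two-fifths of the balance (₹258,000), for a total of ₹378,000. The remaining ₹387,000 passes to the descendants.
The descendants' portion (₹387,000) is divided at the children's generation into 3 shares of ₹129,000. Joaquin takes ₹129,000. The 2 shares of the deceased (Lachlan and Ruthie) are combined into a pool of ₹258,000.
That pool (₹258,000) is divided at the grandchildren's generation equally among Carmen, Greta, Vikram, Zane, Wyatt, and Kaspar: ₹43,000 each.

Carmen receives ₹43,000.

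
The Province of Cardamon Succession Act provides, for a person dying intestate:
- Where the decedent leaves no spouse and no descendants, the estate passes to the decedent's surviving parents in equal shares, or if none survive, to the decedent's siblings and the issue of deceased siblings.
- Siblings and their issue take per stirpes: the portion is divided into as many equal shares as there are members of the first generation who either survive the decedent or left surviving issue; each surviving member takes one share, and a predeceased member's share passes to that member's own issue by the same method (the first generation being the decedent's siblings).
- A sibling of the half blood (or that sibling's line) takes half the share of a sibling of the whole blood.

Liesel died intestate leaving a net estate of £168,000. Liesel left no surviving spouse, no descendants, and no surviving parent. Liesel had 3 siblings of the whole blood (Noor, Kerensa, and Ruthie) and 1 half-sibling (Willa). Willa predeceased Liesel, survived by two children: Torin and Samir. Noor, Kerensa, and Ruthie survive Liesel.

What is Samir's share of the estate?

The entire £168,000 passes to the siblings and their issue.
Counting each half-blood sibling's line as half a unit, there are 7/2 units in £168,000, so one unit is £48,000. Whole-blood lines (Noor, Kerensa, and Ruthie) take £48,000 each; half-blood lines (Willa) take £24,000 each.
Willa's share (£24,000) is divided into 2 shares of £12,000: Torin and Samir each take £12,000.

Samir receives £12,000.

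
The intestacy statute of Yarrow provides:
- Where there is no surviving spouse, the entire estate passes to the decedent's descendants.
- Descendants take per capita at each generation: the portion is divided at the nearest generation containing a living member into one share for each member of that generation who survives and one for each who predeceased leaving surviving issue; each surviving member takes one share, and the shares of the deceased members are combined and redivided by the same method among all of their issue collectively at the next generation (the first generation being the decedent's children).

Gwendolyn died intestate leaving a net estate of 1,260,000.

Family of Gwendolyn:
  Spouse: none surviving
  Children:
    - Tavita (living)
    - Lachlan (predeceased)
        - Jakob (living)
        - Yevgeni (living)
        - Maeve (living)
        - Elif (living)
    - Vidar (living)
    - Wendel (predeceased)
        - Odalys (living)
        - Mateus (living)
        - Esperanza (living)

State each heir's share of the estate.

Tavita: 315,000; Jakob: 90,000; Yevgeni: 90,000; Maeve: 90,000; Elif: 90,000; Vidar: 315,000; Odalys: 90,000; Mateus: 90,000; Esperanza: 90,000

The entire 1,260,000 passes to the descendants.
That amount (1,260,000) is divided at the children's generation into 4 shares of 315,000. Tavita and Vidar each take 315,000. The 2 shares of the deceased (Lachlan and Wendel) are combined into a pool of 630,000.
That pool (630,000) is divided at the grandchildren's generation equally among Jakob, Yevgeni, Maeve, Elif, Odalys, Mateus, and Esperanza: 90,000 each.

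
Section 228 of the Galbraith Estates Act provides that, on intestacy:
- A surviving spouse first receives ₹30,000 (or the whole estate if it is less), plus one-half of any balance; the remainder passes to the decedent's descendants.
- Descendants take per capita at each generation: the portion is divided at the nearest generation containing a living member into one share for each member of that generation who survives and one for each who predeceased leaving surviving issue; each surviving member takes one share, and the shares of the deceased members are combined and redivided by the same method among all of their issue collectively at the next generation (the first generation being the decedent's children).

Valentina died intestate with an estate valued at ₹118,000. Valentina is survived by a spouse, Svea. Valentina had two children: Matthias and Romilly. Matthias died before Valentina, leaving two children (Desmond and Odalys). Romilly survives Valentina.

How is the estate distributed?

Svea first takes ₹30,000, leaving a balance of ₹88,000. Svea then takes one-half of the balance (₹44,000), for a total of ₹74,000. The remaining ₹44,000 passes to the descendants.
The descendants' portion (₹44,000) is divided at the children's generation into 2 shares of ₹22,000. Romilly takes ₹22,000. The remaining share for the deceased Matthias (₹22,000) is carried to the next generation.
That pool (₹22,000) is divided at the grandchildren's generation equally among Desmond and Odalys: ₹11,000 each.

Svea: ₹74,000; Desmond: ₹11,000; Odalys: ₹11,000; Romilly: ₹22,000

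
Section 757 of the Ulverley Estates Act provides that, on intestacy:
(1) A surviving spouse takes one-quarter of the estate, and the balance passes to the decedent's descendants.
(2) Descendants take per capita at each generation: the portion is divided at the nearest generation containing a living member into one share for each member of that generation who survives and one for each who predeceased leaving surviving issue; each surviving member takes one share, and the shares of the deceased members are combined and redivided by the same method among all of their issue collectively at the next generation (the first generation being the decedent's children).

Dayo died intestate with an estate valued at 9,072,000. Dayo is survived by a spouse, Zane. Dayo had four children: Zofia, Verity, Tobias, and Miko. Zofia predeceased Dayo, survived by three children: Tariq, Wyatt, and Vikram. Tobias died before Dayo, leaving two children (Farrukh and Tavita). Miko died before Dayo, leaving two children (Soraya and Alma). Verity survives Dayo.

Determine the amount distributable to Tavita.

Zane takes one-quarter of 9,072,000 = 2,268,000. The remaining 6,804,000 passes to the descendants.
The descendants' portion (6,804,000) is divided at the children's generation into 4 shares of 1,701,000. Verity takes 1,701,000. The 3 shares of the deceased (Zofia, Tobias, and Miko) are combined into a pool of 5,103,000.
That pool (5,103,000) is divided at the grandchildren's generation equally among Tariq, Wyatt, Vikram, Farrukh, Tavita, Soraya, and Alma: 729,000 each.

Tavita receives 729,000.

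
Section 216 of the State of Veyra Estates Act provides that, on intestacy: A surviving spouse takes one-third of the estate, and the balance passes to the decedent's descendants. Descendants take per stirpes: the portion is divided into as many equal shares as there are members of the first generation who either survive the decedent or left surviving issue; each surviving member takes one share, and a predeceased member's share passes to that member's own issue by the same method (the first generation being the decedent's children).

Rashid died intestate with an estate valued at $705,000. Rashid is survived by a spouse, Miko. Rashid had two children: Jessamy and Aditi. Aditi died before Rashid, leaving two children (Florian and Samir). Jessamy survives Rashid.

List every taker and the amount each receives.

Miko takes one-third of $705,000 = $235,000. The remaining $470,000 passes to the descendants.
The descendants' portion ($470,000) is divided into 2 shares of $235,000: Jessamy takes $235,000; Aditi's $235,000 share passes to Aditi's issue.
Aditi's share ($235,000) is divided into 2 shares of $117,500: Florian and Samir each take $117,500.

Miko: $235,000; Jessamy: $235,000; Florian: $117,500; Samir: $117,500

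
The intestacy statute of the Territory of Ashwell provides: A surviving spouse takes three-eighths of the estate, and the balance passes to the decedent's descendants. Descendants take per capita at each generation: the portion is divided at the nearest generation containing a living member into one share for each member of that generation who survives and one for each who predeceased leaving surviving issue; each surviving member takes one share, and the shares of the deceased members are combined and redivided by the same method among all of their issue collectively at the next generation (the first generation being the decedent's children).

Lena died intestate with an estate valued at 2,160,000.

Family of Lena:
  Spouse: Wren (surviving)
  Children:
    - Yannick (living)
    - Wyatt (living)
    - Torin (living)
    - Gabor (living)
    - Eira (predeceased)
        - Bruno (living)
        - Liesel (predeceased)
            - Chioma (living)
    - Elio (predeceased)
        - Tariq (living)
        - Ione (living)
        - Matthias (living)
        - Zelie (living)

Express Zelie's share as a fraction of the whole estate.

Zelie receives 5/144 of the estate.

Wren takes three-eighths of 2,160,000 = 810,000. The remaining 1,350,000 passes to the descendants.
The descendants' portion (1,350,000) is divided at the children's generation into 6 shares of 225,000. Yannick, Wyatt, Torin, and Gabor each take 225,000. The 2 shares of the deceased (Eira and Elio) are combined into a pool of 450,000.
That pool (450,000) is divided at the grandchildren's generation into 6 shares of 75,000. Bruno, Tariq, Ione, Matthias, and Zelie each take 75,000. The remaining share for the deceased Liesel (75,000) is carried to the next generation.
That pool (75,000) passes entirely to Chioma, the sole taker at the great-grandchildren's generation.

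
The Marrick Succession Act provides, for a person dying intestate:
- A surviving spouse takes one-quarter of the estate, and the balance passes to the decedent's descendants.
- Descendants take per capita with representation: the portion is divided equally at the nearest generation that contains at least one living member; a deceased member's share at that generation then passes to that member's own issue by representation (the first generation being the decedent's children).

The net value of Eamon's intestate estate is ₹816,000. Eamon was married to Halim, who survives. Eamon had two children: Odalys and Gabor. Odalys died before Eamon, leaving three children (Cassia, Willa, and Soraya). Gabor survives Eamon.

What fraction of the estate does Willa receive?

Halim takes one-quarter of ₹816,000 = ₹204,000. The remaining ₹612,000 passes to the descendants.
The descendants' portion (₹612,000) is divided into 2 shares of ₹306,000: Gabor takes ₹306,000; Odalys's ₹306,000 share passes to Odalys's issue.
Odalys's share (₹306,000) is divided into 3 shares of ₹102,000: Cassia, Willa, and Soraya each take ₹102,000.

Willa receives 1/8 of the estate.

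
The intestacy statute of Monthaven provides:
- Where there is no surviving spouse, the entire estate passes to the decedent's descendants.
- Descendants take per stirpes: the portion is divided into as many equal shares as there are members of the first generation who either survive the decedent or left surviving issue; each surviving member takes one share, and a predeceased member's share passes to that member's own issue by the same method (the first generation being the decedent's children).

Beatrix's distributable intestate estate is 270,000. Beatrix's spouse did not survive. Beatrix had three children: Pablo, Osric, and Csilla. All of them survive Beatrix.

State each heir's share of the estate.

Pablo: 90,000; Osric: 90,000; Csilla: 90,000

The entire 270,000 passes to the descendants.
That amount (270,000) is divided into 3 shares of 90,000: Pablo, Osric, and Csilla each take 90,000.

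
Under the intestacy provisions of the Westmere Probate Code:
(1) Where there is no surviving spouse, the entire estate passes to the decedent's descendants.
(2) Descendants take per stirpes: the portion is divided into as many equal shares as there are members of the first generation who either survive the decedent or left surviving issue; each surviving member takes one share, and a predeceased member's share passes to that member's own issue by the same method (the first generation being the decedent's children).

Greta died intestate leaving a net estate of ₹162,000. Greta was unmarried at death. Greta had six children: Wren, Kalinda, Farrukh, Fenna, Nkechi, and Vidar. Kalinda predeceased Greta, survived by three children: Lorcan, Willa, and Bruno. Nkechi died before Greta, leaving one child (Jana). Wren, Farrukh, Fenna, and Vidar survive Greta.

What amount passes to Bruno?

The entire ₹162,000 passes to the descendants.
That amount (₹162,000) is divided into 6 shares of ₹27,000: Wren, Farrukh, Fenna, and Vidar each take ₹27,000; Kalinda's ₹27,000 share passes to Kalinda's issue; Nkechi's ₹27,000 share passes to Nkechi's issue.
Kalinda's share (₹27,000) is divided into 3 shares of ₹9,000: Lorcan, Willa, and Bruno each take ₹9,000.
Nkechi's share (₹27,000) passes entirely to Jana.

Bruno receives ₹9,000.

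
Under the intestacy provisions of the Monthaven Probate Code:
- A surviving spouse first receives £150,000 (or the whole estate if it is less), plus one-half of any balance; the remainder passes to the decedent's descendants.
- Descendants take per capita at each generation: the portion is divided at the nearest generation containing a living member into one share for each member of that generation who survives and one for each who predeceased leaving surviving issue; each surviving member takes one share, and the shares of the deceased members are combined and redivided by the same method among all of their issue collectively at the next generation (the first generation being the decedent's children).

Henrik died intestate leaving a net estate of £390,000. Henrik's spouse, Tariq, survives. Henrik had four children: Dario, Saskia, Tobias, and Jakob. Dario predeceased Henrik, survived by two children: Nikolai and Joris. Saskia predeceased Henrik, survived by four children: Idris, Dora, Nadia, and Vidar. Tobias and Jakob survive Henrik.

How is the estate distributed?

Tariq first takes £150,000, leaving a balance of £240,000. Tariq then takes one-half of the balance (£120,000), for a total of £270,000. The remaining £120,000 passes to the descendants.
The descendants' portion (£120,000) is divided at the children's generation into 4 shares of £30,000. Tobias and Jakob each take £30,000. The 2 shares of the deceased (Dario and Saskia) are combined into a pool of £60,000.
That pool (£60,000) is divided at the grandchildren's generation equally among Nikolai, Joris, Idris, Dora, Nadia, and Vidar: £10,000 each.

Tariq: £270,000; Nikolai: £10,000; Joris: £10,000; Idris: £10,000; Dora: £10,000; Nadia: £10,000; Vidar: £10,000; Tobias: £30,000; Jakob: £30,000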